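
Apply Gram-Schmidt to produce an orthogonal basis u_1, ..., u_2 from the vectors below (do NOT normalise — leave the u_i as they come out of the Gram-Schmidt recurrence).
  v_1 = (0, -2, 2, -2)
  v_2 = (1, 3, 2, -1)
Orthogonal basis:
  u_1 = (0, -2, 2, -2)
  u_2 = (1, 3, 2, -1)

Apply the Gram-Schmidt recurrence
  u_1 = v_1
  u_i = v_i − Σ_{j<i} ((v_i · u_j) / (u_j · u_j)) · u_j.

Step by step this gives:
  u_1 = (0, -2, 2, -2)
  u_2 = (1, 3, 2, -1)

Orthogonality check:
  u_2 · u_1 = 0 (should be 0)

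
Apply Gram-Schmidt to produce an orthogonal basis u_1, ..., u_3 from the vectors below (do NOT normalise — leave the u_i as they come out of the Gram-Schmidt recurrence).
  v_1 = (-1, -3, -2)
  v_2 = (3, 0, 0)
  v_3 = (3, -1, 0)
Orthogonal basis:
  u_1 = (-1, -3, -2)
  u_2 = (39/14, -9/14, -3/7)
  u_3 = (0, -4/13, 6/13)

Apply the Gram-Schmidt recurrence
  u_1 = v_1
  u_i = v_i − Σ_{j<i} ((v_i · u_j) / (u_j · u_j)) · u_j.

Step by step this gives:
  u_1 = (-1, -3, -2)
  u_2 = (39/14, -9/14, -3/7)
  u_3 = (0, -4/13, 6/13)

Orthogonality check:
  u_2 · u_1 = 0 (should be 0)
  u_3 · u_1 = 0 (should be 0)
  u_3 · u_2 = 0 (should be 0)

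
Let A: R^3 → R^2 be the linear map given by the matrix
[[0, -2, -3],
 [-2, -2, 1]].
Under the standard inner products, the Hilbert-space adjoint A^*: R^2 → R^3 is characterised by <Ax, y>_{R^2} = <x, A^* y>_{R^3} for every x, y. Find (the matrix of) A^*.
A^* = A^T =
[[0, -2],
 [-2, -2],
 [-3, 1]]

For real matrices with standard dot products, the defining identity <Ax, y> = <x, A^* y> gives (Ax)^T y = x^T (A^*) y, i.e. x^T A^T y = x^T (A^*) y. Since this holds for all x, y, we must have A^* = A^T. Therefore
A^* =
[[0, -2],
 [-2, -2],
 [-3, 1]].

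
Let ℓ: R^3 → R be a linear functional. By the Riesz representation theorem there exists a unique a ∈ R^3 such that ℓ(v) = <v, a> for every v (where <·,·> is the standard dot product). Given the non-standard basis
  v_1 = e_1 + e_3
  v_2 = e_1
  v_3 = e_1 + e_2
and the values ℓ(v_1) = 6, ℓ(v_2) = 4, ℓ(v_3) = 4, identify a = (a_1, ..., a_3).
a = (4, 0, 2)

Write a = (a_1, ..., a_3) in the standard basis. For each basis vector v_i, ℓ(v_i) = <v_i, a> is a linear equation in the a_j's. Collect the n equations into a matrix system V a = ℓ, where row i of V is v_i (expressed in the standard basis). Since V is invertible (lower-triangular with 1s on the diagonal, up to permutation), solve by back-substitution:
  V =
[[1, 0, 1],
 [1, 0, 0],
 [1, 1, 0]]
  V a = (6, 4, 4)
Solving gives a = (4, 0, 2).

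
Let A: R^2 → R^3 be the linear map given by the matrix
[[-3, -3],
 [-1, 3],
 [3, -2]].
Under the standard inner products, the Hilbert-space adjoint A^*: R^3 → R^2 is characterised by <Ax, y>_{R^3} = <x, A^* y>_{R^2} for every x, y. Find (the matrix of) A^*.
A^* = A^T =
[[-3, -1, 3],
 [-3, 3, -2]]

For real matrices with standard dot products, the defining identity <Ax, y> = <x, A^* y> gives (Ax)^T y = x^T (A^*) y, i.e. x^T A^T y = x^T (A^*) y. Since this holds for all x, y, we must have A^* = A^T. Therefore
A^* =
[[-3, -1, 3],
 [-3, 3, -2]].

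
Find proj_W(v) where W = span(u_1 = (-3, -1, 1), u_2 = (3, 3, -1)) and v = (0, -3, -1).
proj_W(v) = (3/10, -3, -1/10)

Set up U = [u_1 | ... | u_2] ∈ R^(3×2). The projector onto W = col(U) is P = U (U^T U)^(-1) U^T.
Compute U^T U =
  [11, -13]
  [-13, 19],
and U^T v = (2, -8).
Solve U^T U · c = U^T v for the coefficients: c = (-33/20, -31/20). The projection is proj_W(v) = U c.
Check: (v - proj_W(v)) · u_1 = 0  (should be 0).
Check: (v - proj_W(v)) · u_2 = 0  (should be 0).
Result: proj_W(v) = (3/10, -3, -1/10).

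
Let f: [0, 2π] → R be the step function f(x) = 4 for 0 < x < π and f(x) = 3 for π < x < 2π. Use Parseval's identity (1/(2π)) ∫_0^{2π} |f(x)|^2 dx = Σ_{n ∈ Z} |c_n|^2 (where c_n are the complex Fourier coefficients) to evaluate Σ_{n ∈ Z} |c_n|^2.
Σ |c_n|^2 = 25/2

Parseval equates the L^2 energy of f (normalised by 1/(2π)) with the ℓ^2 sum of its Fourier coefficients: (1/(2π)) ∫_0^{2π} |f|^2 = Σ |c_n|^2.
Compute the left side: (1/(2π)) [∫_0^π 4^2 dx + ∫_π^{2π} 3^2 dx] = (1/(2π)) · (16π + 9π) = (16 + 9)/2 = 25/2.
So Σ_{n ∈ Z} |c_n|^2 = 25/2.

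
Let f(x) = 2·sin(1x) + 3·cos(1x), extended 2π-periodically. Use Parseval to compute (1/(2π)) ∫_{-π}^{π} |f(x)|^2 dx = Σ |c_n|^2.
Σ |c_n|^2 = 13/2

Expand |f|^2 and use orthogonality of {sin(nx), cos(mx)} on [-π, π]:
  ∫_{-π}^{π} sin(nx)^2 dx = π, ∫ cos(mx)^2 dx = π, and cross terms integrate to 0.
So ∫_{-π}^{π} f(x)^2 dx = 2^2 · π + 3^2 · π = (4 + 9)π.
Divide by 2π: (4 + 9)/2 = 13/2.
By Parseval, this equals Σ |c_n|^2.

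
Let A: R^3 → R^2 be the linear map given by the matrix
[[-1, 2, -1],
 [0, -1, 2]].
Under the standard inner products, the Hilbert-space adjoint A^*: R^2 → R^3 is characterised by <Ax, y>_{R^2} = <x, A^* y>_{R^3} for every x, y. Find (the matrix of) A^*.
A^* = A^T =
[[-1, 0],
 [2, -1],
 [-1, 2]]

For real matrices with standard dot products, the defining identity <Ax, y> = <x, A^* y> gives (Ax)^T y = x^T (A^*) y, i.e. x^T A^T y = x^T (A^*) y. Since this holds for all x, y, we must have A^* = A^T. Therefore
A^* =
[[-1, 0],
 [2, -1],
 [-1, 2]].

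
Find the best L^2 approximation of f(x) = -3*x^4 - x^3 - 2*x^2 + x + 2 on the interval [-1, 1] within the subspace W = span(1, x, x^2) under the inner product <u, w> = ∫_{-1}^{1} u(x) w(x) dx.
g(x) = -32*x^2/7 + 2*x/5 + 79/35

The best approximation g ∈ W is the orthogonal projection of f onto W. Writing g = a_0 + a_1 x + a_2 x^2, the coefficients solve the normal equations G · a = b where
  G_{ij} = <φ_i, φ_j> and b_i = <f, φ_i>, with φ_0 = 1, φ_1 = x, φ_2 = x^2.
G =
  [2, 0, 2/3]
  [0, 2/3, 0]
  [2/3, 0, 2/5],
b = (22/15, 4/15, -34/105).
Solving gives a_0 = 79/35, a_1 = 2/5, a_2 = -32/7, so
  g(x) = -32*x^2/7 + 2*x/5 + 79/35.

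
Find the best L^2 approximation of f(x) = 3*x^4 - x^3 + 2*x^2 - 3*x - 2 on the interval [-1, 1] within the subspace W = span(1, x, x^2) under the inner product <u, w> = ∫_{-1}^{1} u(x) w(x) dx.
g(x) = 32*x^2/7 - 18*x/5 - 79/35

The best approximation g ∈ W is the orthogonal projection of f onto W. Writing g = a_0 + a_1 x + a_2 x^2, the coefficients solve the normal equations G · a = b where
  G_{ij} = <φ_i, φ_j> and b_i = <f, φ_i>, with φ_0 = 1, φ_1 = x, φ_2 = x^2.
G =
  [2, 0, 2/3]
  [0, 2/3, 0]
  [2/3, 0, 2/5],
b = (-22/15, -12/5, 34/105).
Solving gives a_0 = -79/35, a_1 = -18/5, a_2 = 32/7, so
  g(x) = 32*x^2/7 - 18*x/5 - 79/35.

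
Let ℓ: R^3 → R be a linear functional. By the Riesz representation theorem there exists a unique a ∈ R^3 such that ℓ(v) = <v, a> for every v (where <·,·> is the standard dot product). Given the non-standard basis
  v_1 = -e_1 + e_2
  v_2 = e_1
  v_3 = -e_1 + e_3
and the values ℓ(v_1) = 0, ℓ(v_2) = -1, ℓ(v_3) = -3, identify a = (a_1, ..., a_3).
a = (-1, -1, -4)

Write a = (a_1, ..., a_3) in the standard basis. For each basis vector v_i, ℓ(v_i) = <v_i, a> is a linear equation in the a_j's. Collect the n equations into a matrix system V a = ℓ, where row i of V is v_i (expressed in the standard basis). Since V is invertible (lower-triangular with 1s on the diagonal, up to permutation), solve by back-substitution:
  V =
[[-1, 1, 0],
 [1, 0, 0],
 [-1, 0, 1]]
  V a = (0, -1, -3)
Solving gives a = (-1, -1, -4).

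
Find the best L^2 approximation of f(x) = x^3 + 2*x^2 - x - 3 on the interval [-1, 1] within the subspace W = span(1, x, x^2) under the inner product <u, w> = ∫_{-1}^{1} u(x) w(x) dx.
g(x) = 2*x^2 - 2*x/5 - 3

The best approximation g ∈ W is the orthogonal projection of f onto W. Writing g = a_0 + a_1 x + a_2 x^2, the coefficients solve the normal equations G · a = b where
  G_{ij} = <φ_i, φ_j> and b_i = <f, φ_i>, with φ_0 = 1, φ_1 = x, φ_2 = x^2.
G =
  [2, 0, 2/3]
  [0, 2/3, 0]
  [2/3, 0, 2/5],
b = (-14/3, -4/15, -6/5).
Solving gives a_0 = -3, a_1 = -2/5, a_2 = 2, so
  g(x) = 2*x^2 - 2*x/5 - 3.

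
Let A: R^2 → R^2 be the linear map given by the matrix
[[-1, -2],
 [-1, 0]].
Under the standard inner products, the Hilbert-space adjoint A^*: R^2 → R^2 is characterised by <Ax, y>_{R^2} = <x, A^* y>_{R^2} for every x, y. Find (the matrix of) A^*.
A^* = A^T =
[[-1, -1],
 [-2, 0]]

For real matrices with standard dot products, the defining identity <Ax, y> = <x, A^* y> gives (Ax)^T y = x^T (A^*) y, i.e. x^T A^T y = x^T (A^*) y. Since this holds for all x, y, we must have A^* = A^T. Therefore
A^* =
[[-1, -1],
 [-2, 0]].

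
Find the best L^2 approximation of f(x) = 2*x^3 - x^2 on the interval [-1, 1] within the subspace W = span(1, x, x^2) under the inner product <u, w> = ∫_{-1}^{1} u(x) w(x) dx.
g(x) = -x^2 + 6*x/5

The best approximation g ∈ W is the orthogonal projection of f onto W. Writing g = a_0 + a_1 x + a_2 x^2, the coefficients solve the normal equations G · a = b where
  G_{ij} = <φ_i, φ_j> and b_i = <f, φ_i>, with φ_0 = 1, φ_1 = x, φ_2 = x^2.
G =
  [2, 0, 2/3]
  [0, 2/3, 0]
  [2/3, 0, 2/5],
b = (-2/3, 4/5, -2/5).
Solving gives a_0 = 0, a_1 = 6/5, a_2 = -1, so
  g(x) = -x^2 + 6*x/5.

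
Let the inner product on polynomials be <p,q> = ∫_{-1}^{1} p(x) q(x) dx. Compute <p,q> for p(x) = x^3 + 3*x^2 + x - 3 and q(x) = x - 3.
<p,q> = 196/15

Expand the product: p(x)·q(x) = x^4 - 8*x^2 - 6*x + 9.
∫_{-1}^{1} of each monomial x^k gives [2/(k+1) if k even, 0 if k odd]. Integrating term-by-term (or equivalently evaluating the antiderivative F(x) = x^5/5 - 8*x^3/3 - 3*x^2 + 9*x at the endpoints):
  F(1) − F(−1) = 53/15 − (-143/15) = 196/15.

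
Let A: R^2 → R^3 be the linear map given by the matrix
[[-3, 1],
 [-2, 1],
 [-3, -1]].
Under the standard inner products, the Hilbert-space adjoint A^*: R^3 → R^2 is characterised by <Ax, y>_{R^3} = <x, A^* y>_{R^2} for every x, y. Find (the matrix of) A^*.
A^* = A^T =
[[-3, -2, -3],
 [1, 1, -1]]

For real matrices with standard dot products, the defining identity <Ax, y> = <x, A^* y> gives (Ax)^T y = x^T (A^*) y, i.e. x^T A^T y = x^T (A^*) y. Since this holds for all x, y, we must have A^* = A^T. Therefore
A^* =
[[-3, -2, -3],
 [1, 1, -1]].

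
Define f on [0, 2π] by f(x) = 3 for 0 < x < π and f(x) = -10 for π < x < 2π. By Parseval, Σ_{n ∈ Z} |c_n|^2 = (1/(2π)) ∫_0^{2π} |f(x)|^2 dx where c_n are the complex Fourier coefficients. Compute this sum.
Σ |c_n|^2 = 109/2

Parseval equates the L^2 energy of f (normalised by 1/(2π)) with the ℓ^2 sum of its Fourier coefficients: (1/(2π)) ∫_0^{2π} |f|^2 = Σ |c_n|^2.
Compute the left side: (1/(2π)) [∫_0^π 3^2 dx + ∫_π^{2π} (-10)^2 dx] = (1/(2π)) · (9π + 100π) = (9 + 100)/2 = 109/2.
So Σ_{n ∈ Z} |c_n|^2 = 109/2.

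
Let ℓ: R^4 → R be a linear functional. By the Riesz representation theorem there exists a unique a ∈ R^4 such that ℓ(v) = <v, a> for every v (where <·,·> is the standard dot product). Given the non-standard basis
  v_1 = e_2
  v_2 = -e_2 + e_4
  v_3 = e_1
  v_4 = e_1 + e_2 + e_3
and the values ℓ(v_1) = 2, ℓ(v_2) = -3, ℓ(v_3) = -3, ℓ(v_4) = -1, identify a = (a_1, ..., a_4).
a = (-3, 2, 0, -1)

Write a = (a_1, ..., a_4) in the standard basis. For each basis vector v_i, ℓ(v_i) = <v_i, a> is a linear equation in the a_j's. Collect the n equations into a matrix system V a = ℓ, where row i of V is v_i (expressed in the standard basis). Since V is invertible (lower-triangular with 1s on the diagonal, up to permutation), solve by back-substitution:
  V =
[[0, 1, 0, 0],
 [0, -1, 0, 1],
 [1, 0, 0, 0],
 [1, 1, 1, 0]]
  V a = (2, -3, -3, -1)
Solving gives a = (-3, 2, 0, -1).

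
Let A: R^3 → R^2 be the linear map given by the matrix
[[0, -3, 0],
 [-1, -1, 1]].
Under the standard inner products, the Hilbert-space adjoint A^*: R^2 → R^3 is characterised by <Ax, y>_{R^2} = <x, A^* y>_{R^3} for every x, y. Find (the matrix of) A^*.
A^* = A^T =
[[0, -1],
 [-3, -1],
 [0, 1]]

For real matrices with standard dot products, the defining identity <Ax, y> = <x, A^* y> gives (Ax)^T y = x^T (A^*) y, i.e. x^T A^T y = x^T (A^*) y. Since this holds for all x, y, we must have A^* = A^T. Therefore
A^* =
[[0, -1],
 [-3, -1],
 [0, 1]].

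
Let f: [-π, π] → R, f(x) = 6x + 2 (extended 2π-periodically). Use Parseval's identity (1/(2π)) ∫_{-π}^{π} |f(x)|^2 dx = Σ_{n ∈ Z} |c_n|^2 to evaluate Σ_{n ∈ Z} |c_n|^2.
Σ |c_n|^2 = 12π^2 + 4

Expand and integrate term by term over [-π, π]:
  ∫ (6x)^2 dx = 36·(2π^3/3); ∫ 2·6·(2)·x dx = 0 (odd integrand); ∫ 2^2 dx = 4·2π.
So (1/(2π)) ∫_{-π}^{π} (6x + 2)^2 dx = 36π^2/3 + 4 = 12π^2 + 4.
Parseval ⇒ Σ |c_n|^2 = 12π^2 + 4.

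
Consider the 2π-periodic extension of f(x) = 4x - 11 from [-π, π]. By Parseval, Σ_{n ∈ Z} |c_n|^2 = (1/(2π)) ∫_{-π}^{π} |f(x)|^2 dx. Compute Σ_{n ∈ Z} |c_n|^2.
Σ |c_n|^2 = 16π^2/3 + 121

Expand and integrate term by term over [-π, π]:
  ∫ (4x)^2 dx = 16·(2π^3/3); ∫ 2·4·(-11)·x dx = 0 (odd integrand); ∫ (-11)^2 dx = 121·2π.
So (1/(2π)) ∫_{-π}^{π} (4x - 11)^2 dx = 16π^2/3 + 121 = 16π^2/3 + 121.
Parseval ⇒ Σ |c_n|^2 = 16π^2/3 + 121.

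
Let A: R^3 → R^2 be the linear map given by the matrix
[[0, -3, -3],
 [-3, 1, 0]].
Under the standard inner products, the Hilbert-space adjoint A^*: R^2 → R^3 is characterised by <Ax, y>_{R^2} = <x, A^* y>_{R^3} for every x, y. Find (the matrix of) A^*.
A^* = A^T =
[[0, -3],
 [-3, 1],
 [-3, 0]]

For real matrices with standard dot products, the defining identity <Ax, y> = <x, A^* y> gives (Ax)^T y = x^T (A^*) y, i.e. x^T A^T y = x^T (A^*) y. Since this holds for all x, y, we must have A^* = A^T. Therefore
A^* =
[[0, -3],
 [-3, 1],
 [-3, 0]].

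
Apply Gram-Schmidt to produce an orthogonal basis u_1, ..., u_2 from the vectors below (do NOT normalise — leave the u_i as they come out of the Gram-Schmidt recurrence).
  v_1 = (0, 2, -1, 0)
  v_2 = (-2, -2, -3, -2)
Orthogonal basis:
  u_1 = (0, 2, -1, 0)
  u_2 = (-2, -8/5, -16/5, -2)

Apply the Gram-Schmidt recurrence
  u_1 = v_1
  u_i = v_i − Σ_{j<i} ((v_i · u_j) / (u_j · u_j)) · u_j.

Step by step this gives:
  u_1 = (0, 2, -1, 0)
  u_2 = (-2, -8/5, -16/5, -2)

Orthogonality check:
  u_2 · u_1 = 0 (should be 0)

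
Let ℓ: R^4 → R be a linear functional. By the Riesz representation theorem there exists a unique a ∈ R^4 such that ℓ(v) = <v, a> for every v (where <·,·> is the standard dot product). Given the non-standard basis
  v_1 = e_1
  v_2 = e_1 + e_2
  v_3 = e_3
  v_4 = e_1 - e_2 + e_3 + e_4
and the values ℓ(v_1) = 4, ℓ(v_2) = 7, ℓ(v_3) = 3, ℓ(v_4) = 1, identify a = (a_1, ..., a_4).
a = (4, 3, 3, -3)

Write a = (a_1, ..., a_4) in the standard basis. For each basis vector v_i, ℓ(v_i) = <v_i, a> is a linear equation in the a_j's. Collect the n equations into a matrix system V a = ℓ, where row i of V is v_i (expressed in the standard basis). Since V is invertible (lower-triangular with 1s on the diagonal, up to permutation), solve by back-substitution:
  V =
[[1, 0, 0, 0],
 [1, 1, 0, 0],
 [0, 0, 1, 0],
 [1, -1, 1, 1]]
  V a = (4, 7, 3, 1)
Solving gives a = (4, 3, 3, -3).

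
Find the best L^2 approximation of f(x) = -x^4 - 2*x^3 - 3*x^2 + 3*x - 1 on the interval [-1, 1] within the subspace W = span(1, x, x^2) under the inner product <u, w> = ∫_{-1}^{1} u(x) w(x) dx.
g(x) = -27*x^2/7 + 9*x/5 - 32/35

The best approximation g ∈ W is the orthogonal projection of f onto W. Writing g = a_0 + a_1 x + a_2 x^2, the coefficients solve the normal equations G · a = b where
  G_{ij} = <φ_i, φ_j> and b_i = <f, φ_i>, with φ_0 = 1, φ_1 = x, φ_2 = x^2.
G =
  [2, 0, 2/3]
  [0, 2/3, 0]
  [2/3, 0, 2/5],
b = (-22/5, 6/5, -226/105).
Solving gives a_0 = -32/35, a_1 = 9/5, a_2 = -27/7, so
  g(x) = -27*x^2/7 + 9*x/5 - 32/35.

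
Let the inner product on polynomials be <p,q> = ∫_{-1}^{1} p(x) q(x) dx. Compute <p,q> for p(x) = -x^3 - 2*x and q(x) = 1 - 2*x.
<p,q> = 52/15

Expand the product: p(x)·q(x) = 2*x^4 - x^3 + 4*x^2 - 2*x.
∫_{-1}^{1} of each monomial x^k gives [2/(k+1) if k even, 0 if k odd]. Integrating term-by-term (or equivalently evaluating the antiderivative F(x) = 2*x^5/5 - x^4/4 + 4*x^3/3 - x^2 at the endpoints):
  F(1) − F(−1) = 29/60 − (-179/60) = 52/15.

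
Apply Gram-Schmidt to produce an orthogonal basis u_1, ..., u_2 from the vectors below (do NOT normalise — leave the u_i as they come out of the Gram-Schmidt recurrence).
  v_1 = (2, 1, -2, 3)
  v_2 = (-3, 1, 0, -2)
Orthogonal basis:
  u_1 = (2, 1, -2, 3)
  u_2 = (-16/9, 29/18, -11/9, -1/6)

Apply the Gram-Schmidt recurrence
  u_1 = v_1
  u_i = v_i − Σ_{j<i} ((v_i · u_j) / (u_j · u_j)) · u_j.

Step by step this gives:
  u_1 = (2, 1, -2, 3)
  u_2 = (-16/9, 29/18, -11/9, -1/6)

Orthogonality check:
  u_2 · u_1 = 0 (should be 0)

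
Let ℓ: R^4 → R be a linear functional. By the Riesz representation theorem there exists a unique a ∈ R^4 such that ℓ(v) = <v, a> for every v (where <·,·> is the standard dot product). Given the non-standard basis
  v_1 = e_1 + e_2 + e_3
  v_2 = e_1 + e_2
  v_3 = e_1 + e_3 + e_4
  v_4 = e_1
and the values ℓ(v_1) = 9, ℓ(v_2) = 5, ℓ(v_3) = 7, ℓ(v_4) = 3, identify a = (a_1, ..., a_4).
a = (3, 2, 4, 0)

Write a = (a_1, ..., a_4) in the standard basis. For each basis vector v_i, ℓ(v_i) = <v_i, a> is a linear equation in the a_j's. Collect the n equations into a matrix system V a = ℓ, where row i of V is v_i (expressed in the standard basis). Since V is invertible (lower-triangular with 1s on the diagonal, up to permutation), solve by back-substitution:
  V =
[[1, 1, 1, 0],
 [1, 1, 0, 0],
 [1, 0, 1, 1],
 [1, 0, 0, 0]]
  V a = (9, 5, 7, 3)
Solving gives a = (3, 2, 4, 0).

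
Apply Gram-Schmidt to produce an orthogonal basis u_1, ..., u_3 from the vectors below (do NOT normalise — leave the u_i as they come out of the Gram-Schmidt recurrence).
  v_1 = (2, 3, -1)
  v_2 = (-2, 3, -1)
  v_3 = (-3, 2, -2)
Orthogonal basis:
  u_1 = (2, 3, -1)
  u_2 = (-20/7, 12/7, -4/7)
  u_3 = (0, -2/5, -6/5)

Apply the Gram-Schmidt recurrence
  u_1 = v_1
  u_i = v_i − Σ_{j<i} ((v_i · u_j) / (u_j · u_j)) · u_j.

Step by step this gives:
  u_1 = (2, 3, -1)
  u_2 = (-20/7, 12/7, -4/7)
  u_3 = (0, -2/5, -6/5)

Orthogonality check:
  u_2 · u_1 = 0 (should be 0)
  u_3 · u_1 = 0 (should be 0)
  u_3 · u_2 = 0 (should be 0)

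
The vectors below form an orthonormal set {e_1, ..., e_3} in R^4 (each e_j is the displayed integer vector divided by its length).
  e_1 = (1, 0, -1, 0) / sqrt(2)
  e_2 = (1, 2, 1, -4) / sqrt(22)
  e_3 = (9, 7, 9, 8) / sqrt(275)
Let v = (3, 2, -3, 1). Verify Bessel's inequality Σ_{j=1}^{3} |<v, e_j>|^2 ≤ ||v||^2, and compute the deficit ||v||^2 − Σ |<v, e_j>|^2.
Σ |<v, e_j>|^2 = 494/25; ||v||^2 = 23; deficit = 81/25

Write each e_j = u_j / sqrt(<u_j, u_j>) where u_j is the displayed integer vector. Then <v, e_j> = <v, u_j> / sqrt(<u_j, u_j>), so |<v, e_j>|^2 = <v, u_j>^2 / <u_j, u_j>.
Coefficients: <v, e_1> = 6/sqrt(2), <v, e_2> = 0/sqrt(22), <v, e_3> = 22/sqrt(275).
Square and sum: Σ |<v, e_j>|^2 = 494/25.
Compute ||v||^2 = v·v = 23.
Deficit = 23 − 494/25 = 81/25 ≥ 0, confirming Bessel's inequality. (The deficit equals ||v − Σ <v,e_j> e_j||^2, the squared distance from v to span{e_j}.)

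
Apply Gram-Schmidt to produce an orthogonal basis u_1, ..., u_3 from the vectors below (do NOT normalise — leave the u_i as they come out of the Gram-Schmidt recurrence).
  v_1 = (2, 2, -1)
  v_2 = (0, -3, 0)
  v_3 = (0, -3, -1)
Orthogonal basis:
  u_1 = (2, 2, -1)
  u_2 = (4/3, -5/3, -2/3)
  u_3 = (-2/5, 0, -4/5)

Apply the Gram-Schmidt recurrence
  u_1 = v_1
  u_i = v_i − Σ_{j<i} ((v_i · u_j) / (u_j · u_j)) · u_j.

Step by step this gives:
  u_1 = (2, 2, -1)
  u_2 = (4/3, -5/3, -2/3)
  u_3 = (-2/5, 0, -4/5)

Orthogonality check:
  u_2 · u_1 = 0 (should be 0)
  u_3 · u_1 = 0 (should be 0)
  u_3 · u_2 = 0 (should be 0)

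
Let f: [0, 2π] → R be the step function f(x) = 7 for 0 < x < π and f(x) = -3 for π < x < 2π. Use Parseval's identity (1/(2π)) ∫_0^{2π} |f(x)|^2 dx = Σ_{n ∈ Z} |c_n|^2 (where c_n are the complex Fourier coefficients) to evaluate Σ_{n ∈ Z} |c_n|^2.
Σ |c_n|^2 = 29

Parseval equates the L^2 energy of f (normalised by 1/(2π)) with the ℓ^2 sum of its Fourier coefficients: (1/(2π)) ∫_0^{2π} |f|^2 = Σ |c_n|^2.
Compute the left side: (1/(2π)) [∫_0^π 7^2 dx + ∫_π^{2π} (-3)^2 dx] = (1/(2π)) · (49π + 9π) = (49 + 9)/2 = 29.
So Σ_{n ∈ Z} |c_n|^2 = 29.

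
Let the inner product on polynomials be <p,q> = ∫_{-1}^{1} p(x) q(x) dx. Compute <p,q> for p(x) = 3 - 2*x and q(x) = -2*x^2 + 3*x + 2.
<p,q> = 4

Expand the product: p(x)·q(x) = 4*x^3 - 12*x^2 + 5*x + 6.
∫_{-1}^{1} of each monomial x^k gives [2/(k+1) if k even, 0 if k odd]. Integrating term-by-term (or equivalently evaluating the antiderivative F(x) = x^4 - 4*x^3 + 5*x^2/2 + 6*x at the endpoints):
  F(1) − F(−1) = 11/2 − (3/2) = 4.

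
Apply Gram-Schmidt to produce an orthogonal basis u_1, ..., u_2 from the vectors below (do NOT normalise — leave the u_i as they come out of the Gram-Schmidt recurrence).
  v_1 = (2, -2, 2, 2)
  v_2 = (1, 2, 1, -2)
Orthogonal basis:
  u_1 = (2, -2, 2, 2)
  u_2 = (3/2, 3/2, 3/2, -3/2)

Apply the Gram-Schmidt recurrence
  u_1 = v_1
  u_i = v_i − Σ_{j<i} ((v_i · u_j) / (u_j · u_j)) · u_j.

Step by step this gives:
  u_1 = (2, -2, 2, 2)
  u_2 = (3/2, 3/2, 3/2, -3/2)

Orthogonality check:
  u_2 · u_1 = 0 (should be 0)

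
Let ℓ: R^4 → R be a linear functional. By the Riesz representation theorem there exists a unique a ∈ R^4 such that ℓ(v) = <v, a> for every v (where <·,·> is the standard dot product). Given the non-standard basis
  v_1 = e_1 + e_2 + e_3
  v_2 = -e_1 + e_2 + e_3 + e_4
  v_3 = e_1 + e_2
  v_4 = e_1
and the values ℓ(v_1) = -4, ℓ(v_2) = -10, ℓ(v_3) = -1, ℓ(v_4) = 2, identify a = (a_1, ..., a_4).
a = (2, -3, -3, -2)

Write a = (a_1, ..., a_4) in the standard basis. For each basis vector v_i, ℓ(v_i) = <v_i, a> is a linear equation in the a_j's. Collect the n equations into a matrix system V a = ℓ, where row i of V is v_i (expressed in the standard basis). Since V is invertible (lower-triangular with 1s on the diagonal, up to permutation), solve by back-substitution:
  V =
[[1, 1, 1, 0],
 [-1, 1, 1, 1],
 [1, 1, 0, 0],
 [1, 0, 0, 0]]
  V a = (-4, -10, -1, 2)
Solving gives a = (2, -3, -3, -2).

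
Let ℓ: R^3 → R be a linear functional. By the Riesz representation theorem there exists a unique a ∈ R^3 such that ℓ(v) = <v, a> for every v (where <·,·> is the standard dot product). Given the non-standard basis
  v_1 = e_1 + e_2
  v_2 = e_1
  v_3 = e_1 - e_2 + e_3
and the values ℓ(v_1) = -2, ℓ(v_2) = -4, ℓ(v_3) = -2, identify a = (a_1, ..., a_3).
a = (-4, 2, 4)

Write a = (a_1, ..., a_3) in the standard basis. For each basis vector v_i, ℓ(v_i) = <v_i, a> is a linear equation in the a_j's. Collect the n equations into a matrix system V a = ℓ, where row i of V is v_i (expressed in the standard basis). Since V is invertible (lower-triangular with 1s on the diagonal, up to permutation), solve by back-substitution:
  V =
[[1, 1, 0],
 [1, 0, 0],
 [1, -1, 1]]
  V a = (-2, -4, -2)
Solving gives a = (-4, 2, 4).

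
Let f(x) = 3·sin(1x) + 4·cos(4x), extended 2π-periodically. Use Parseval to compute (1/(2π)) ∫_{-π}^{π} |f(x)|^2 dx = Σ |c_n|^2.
Σ |c_n|^2 = 25/2

Expand |f|^2 and use orthogonality of {sin(nx), cos(mx)} on [-π, π]:
  ∫_{-π}^{π} sin(nx)^2 dx = π, ∫ cos(mx)^2 dx = π, and cross terms integrate to 0.
So ∫_{-π}^{π} f(x)^2 dx = 3^2 · π + 4^2 · π = (9 + 16)π.
Divide by 2π: (9 + 16)/2 = 25/2.
By Parseval, this equals Σ |c_n|^2.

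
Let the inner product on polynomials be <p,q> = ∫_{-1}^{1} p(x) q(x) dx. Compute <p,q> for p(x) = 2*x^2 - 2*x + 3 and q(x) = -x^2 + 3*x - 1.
<p,q> = -212/15

Expand the product: p(x)·q(x) = -2*x^4 + 8*x^3 - 11*x^2 + 11*x - 3.
∫_{-1}^{1} of each monomial x^k gives [2/(k+1) if k even, 0 if k odd]. Integrating term-by-term (or equivalently evaluating the antiderivative F(x) = -2*x^5/5 + 2*x^4 - 11*x^3/3 + 11*x^2/2 - 3*x at the endpoints):
  F(1) − F(−1) = 13/30 − (437/30) = -212/15.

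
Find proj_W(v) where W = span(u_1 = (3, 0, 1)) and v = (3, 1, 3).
proj_W(v) = (18/5, 0, 6/5)

Set up U = [u_1 | ... | u_1] ∈ R^(3×1). The projector onto W = col(U) is P = U (U^T U)^(-1) U^T.
Compute U^T U =
  [10],
and U^T v = (12).
Solve U^T U · c = U^T v for the coefficients: c = (6/5). The projection is proj_W(v) = U c.
Check: (v - proj_W(v)) · u_1 = 0  (should be 0).
Result: proj_W(v) = (18/5, 0, 6/5).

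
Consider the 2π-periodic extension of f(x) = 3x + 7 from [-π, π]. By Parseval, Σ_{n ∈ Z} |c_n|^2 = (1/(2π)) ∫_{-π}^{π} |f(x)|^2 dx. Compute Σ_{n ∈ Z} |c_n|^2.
Σ |c_n|^2 = 3π^2 + 49

Expand and integrate term by term over [-π, π]:
  ∫ (3x)^2 dx = 9·(2π^3/3); ∫ 2·3·(7)·x dx = 0 (odd integrand); ∫ 7^2 dx = 49·2π.
So (1/(2π)) ∫_{-π}^{π} (3x + 7)^2 dx = 9π^2/3 + 49 = 3π^2 + 49.
Parseval ⇒ Σ |c_n|^2 = 3π^2 + 49.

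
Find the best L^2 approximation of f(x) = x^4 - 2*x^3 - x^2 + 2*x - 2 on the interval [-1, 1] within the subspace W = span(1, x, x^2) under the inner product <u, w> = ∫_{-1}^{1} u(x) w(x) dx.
g(x) = -x^2/7 + 4*x/5 - 73/35

The best approximation g ∈ W is the orthogonal projection of f onto W. Writing g = a_0 + a_1 x + a_2 x^2, the coefficients solve the normal equations G · a = b where
  G_{ij} = <φ_i, φ_j> and b_i = <f, φ_i>, with φ_0 = 1, φ_1 = x, φ_2 = x^2.
G =
  [2, 0, 2/3]
  [0, 2/3, 0]
  [2/3, 0, 2/5],
b = (-64/15, 8/15, -152/105).
Solving gives a_0 = -73/35, a_1 = 4/5, a_2 = -1/7, so
  g(x) = -x^2/7 + 4*x/5 - 73/35.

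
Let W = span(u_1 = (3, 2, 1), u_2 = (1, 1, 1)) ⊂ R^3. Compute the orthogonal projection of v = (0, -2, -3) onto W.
proj_W(v) = (-1/6, -5/3, -19/6)

Set up U = [u_1 | ... | u_2] ∈ R^(3×2). The projector onto W = col(U) is P = U (U^T U)^(-1) U^T.
Compute U^T U =
  [14, 6]
  [6, 3],
and U^T v = (-7, -5).
Solve U^T U · c = U^T v for the coefficients: c = (3/2, -14/3). The projection is proj_W(v) = U c.
Check: (v - proj_W(v)) · u_1 = 0  (should be 0).
Check: (v - proj_W(v)) · u_2 = 0  (should be 0).
Result: proj_W(v) = (-1/6, -5/3, -19/6).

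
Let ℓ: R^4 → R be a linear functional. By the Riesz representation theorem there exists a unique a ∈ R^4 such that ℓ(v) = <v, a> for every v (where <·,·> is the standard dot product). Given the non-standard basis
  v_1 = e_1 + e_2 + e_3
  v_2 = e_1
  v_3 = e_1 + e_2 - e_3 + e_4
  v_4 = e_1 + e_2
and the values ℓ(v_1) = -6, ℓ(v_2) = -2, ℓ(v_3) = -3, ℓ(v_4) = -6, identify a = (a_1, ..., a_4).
a = (-2, -4, 0, 3)

Write a = (a_1, ..., a_4) in the standard basis. For each basis vector v_i, ℓ(v_i) = <v_i, a> is a linear equation in the a_j's. Collect the n equations into a matrix system V a = ℓ, where row i of V is v_i (expressed in the standard basis). Since V is invertible (lower-triangular with 1s on the diagonal, up to permutation), solve by back-substitution:
  V =
[[1, 1, 1, 0],
 [1, 0, 0, 0],
 [1, 1, -1, 1],
 [1, 1, 0, 0]]
  V a = (-6, -2, -3, -6)
Solving gives a = (-2, -4, 0, 3).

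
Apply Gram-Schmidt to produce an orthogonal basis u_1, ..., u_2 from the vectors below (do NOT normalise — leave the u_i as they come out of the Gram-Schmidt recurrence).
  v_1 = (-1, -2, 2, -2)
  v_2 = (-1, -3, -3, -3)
Orthogonal basis:
  u_1 = (-1, -2, 2, -2)
  u_2 = (-6/13, -25/13, -53/13, -25/13)

Apply the Gram-Schmidt recurrence
  u_1 = v_1
  u_i = v_i − Σ_{j<i} ((v_i · u_j) / (u_j · u_j)) · u_j.

Step by step this gives:
  u_1 = (-1, -2, 2, -2)
  u_2 = (-6/13, -25/13, -53/13, -25/13)

Orthogonality check:
  u_2 · u_1 = 0 (should be 0)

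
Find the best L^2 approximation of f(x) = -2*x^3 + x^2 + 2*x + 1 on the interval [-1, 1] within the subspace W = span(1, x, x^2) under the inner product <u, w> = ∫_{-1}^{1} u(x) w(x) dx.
g(x) = x^2 + 4*x/5 + 1

The best approximation g ∈ W is the orthogonal projection of f onto W. Writing g = a_0 + a_1 x + a_2 x^2, the coefficients solve the normal equations G · a = b where
  G_{ij} = <φ_i, φ_j> and b_i = <f, φ_i>, with φ_0 = 1, φ_1 = x, φ_2 = x^2.
G =
  [2, 0, 2/3]
  [0, 2/3, 0]
  [2/3, 0, 2/5],
b = (8/3, 8/15, 16/15).
Solving gives a_0 = 1, a_1 = 4/5, a_2 = 1, so
  g(x) = x^2 + 4*x/5 + 1.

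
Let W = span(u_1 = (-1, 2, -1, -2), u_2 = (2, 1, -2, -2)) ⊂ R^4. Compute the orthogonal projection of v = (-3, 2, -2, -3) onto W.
proj_W(v) = (-219/94, 144/47, -99/94, -129/47)

Set up U = [u_1 | ... | u_2] ∈ R^(4×2). The projector onto W = col(U) is P = U (U^T U)^(-1) U^T.
Compute U^T U =
  [10, 6]
  [6, 13],
and U^T v = (15, 6).
Solve U^T U · c = U^T v for the coefficients: c = (159/94, -15/47). The projection is proj_W(v) = U c.
Check: (v - proj_W(v)) · u_1 = 0  (should be 0).
Check: (v - proj_W(v)) · u_2 = 0  (should be 0).
Result: proj_W(v) = (-219/94, 144/47, -99/94, -129/47).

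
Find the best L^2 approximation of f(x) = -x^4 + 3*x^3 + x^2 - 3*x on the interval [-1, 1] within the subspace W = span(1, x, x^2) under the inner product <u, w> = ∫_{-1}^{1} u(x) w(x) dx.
g(x) = x^2/7 - 6*x/5 + 3/35

The best approximation g ∈ W is the orthogonal projection of f onto W. Writing g = a_0 + a_1 x + a_2 x^2, the coefficients solve the normal equations G · a = b where
  G_{ij} = <φ_i, φ_j> and b_i = <f, φ_i>, with φ_0 = 1, φ_1 = x, φ_2 = x^2.
G =
  [2, 0, 2/3]
  [0, 2/3, 0]
  [2/3, 0, 2/5],
b = (4/15, -4/5, 4/35).
Solving gives a_0 = 3/35, a_1 = -6/5, a_2 = 1/7, so
  g(x) = x^2/7 - 6*x/5 + 3/35.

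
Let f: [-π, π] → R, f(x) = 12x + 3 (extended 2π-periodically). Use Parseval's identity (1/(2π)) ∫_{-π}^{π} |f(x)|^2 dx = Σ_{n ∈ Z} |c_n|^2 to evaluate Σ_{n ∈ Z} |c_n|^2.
Σ |c_n|^2 = 48π^2 + 9

Expand and integrate term by term over [-π, π]:
  ∫ (12x)^2 dx = 144·(2π^3/3); ∫ 2·12·(3)·x dx = 0 (odd integrand); ∫ 3^2 dx = 9·2π.
So (1/(2π)) ∫_{-π}^{π} (12x + 3)^2 dx = 144π^2/3 + 9 = 48π^2 + 9.
Parseval ⇒ Σ |c_n|^2 = 48π^2 + 9.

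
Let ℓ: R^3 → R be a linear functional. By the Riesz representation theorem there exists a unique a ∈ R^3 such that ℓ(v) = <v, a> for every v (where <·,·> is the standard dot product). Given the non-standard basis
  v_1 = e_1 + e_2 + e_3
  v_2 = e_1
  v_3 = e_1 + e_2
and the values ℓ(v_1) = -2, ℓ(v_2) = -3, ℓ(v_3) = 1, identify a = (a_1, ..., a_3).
a = (-3, 4, -3)

Write a = (a_1, ..., a_3) in the standard basis. For each basis vector v_i, ℓ(v_i) = <v_i, a> is a linear equation in the a_j's. Collect the n equations into a matrix system V a = ℓ, where row i of V is v_i (expressed in the standard basis). Since V is invertible (lower-triangular with 1s on the diagonal, up to permutation), solve by back-substitution:
  V =
[[1, 1, 1],
 [1, 0, 0],
 [1, 1, 0]]
  V a = (-2, -3, 1)
Solving gives a = (-3, 4, -3).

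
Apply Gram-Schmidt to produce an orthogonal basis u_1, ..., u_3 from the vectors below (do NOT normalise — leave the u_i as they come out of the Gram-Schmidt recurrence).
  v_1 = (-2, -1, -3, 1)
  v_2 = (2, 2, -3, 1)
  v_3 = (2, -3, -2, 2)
Orthogonal basis:
  u_1 = (-2, -1, -3, 1)
  u_2 = (38/15, 34/15, -11/5, 11/15)
  u_3 = (294/127, -392/127, -8/127, 172/127)

Apply the Gram-Schmidt recurrence
  u_1 = v_1
  u_i = v_i − Σ_{j<i} ((v_i · u_j) / (u_j · u_j)) · u_j.

Step by step this gives:
  u_1 = (-2, -1, -3, 1)
  u_2 = (38/15, 34/15, -11/5, 11/15)
  u_3 = (294/127, -392/127, -8/127, 172/127)

Orthogonality check:
  u_2 · u_1 = 0 (should be 0)
  u_3 · u_1 = 0 (should be 0)
  u_3 · u_2 = 0 (should be 0)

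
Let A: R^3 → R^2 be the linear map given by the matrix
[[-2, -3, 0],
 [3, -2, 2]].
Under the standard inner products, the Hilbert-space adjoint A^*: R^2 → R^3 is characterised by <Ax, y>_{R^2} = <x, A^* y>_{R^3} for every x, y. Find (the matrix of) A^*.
A^* = A^T =
[[-2, 3],
 [-3, -2],
 [0, 2]]

For real matrices with standard dot products, the defining identity <Ax, y> = <x, A^* y> gives (Ax)^T y = x^T (A^*) y, i.e. x^T A^T y = x^T (A^*) y. Since this holds for all x, y, we must have A^* = A^T. Therefore
A^* =
[[-2, 3],
 [-3, -2],
 [0, 2]].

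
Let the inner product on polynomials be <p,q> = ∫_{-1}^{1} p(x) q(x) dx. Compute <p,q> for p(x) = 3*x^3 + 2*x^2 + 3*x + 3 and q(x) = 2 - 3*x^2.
<p,q> = 94/15

Expand the product: p(x)·q(x) = -9*x^5 - 6*x^4 - 3*x^3 - 5*x^2 + 6*x + 6.
∫_{-1}^{1} of each monomial x^k gives [2/(k+1) if k even, 0 if k odd]. Integrating term-by-term (or equivalently evaluating the antiderivative F(x) = -3*x^6/2 - 6*x^5/5 - 3*x^4/4 - 5*x^3/3 + 3*x^2 + 6*x at the endpoints):
  F(1) − F(−1) = 233/60 − (-143/60) = 94/15.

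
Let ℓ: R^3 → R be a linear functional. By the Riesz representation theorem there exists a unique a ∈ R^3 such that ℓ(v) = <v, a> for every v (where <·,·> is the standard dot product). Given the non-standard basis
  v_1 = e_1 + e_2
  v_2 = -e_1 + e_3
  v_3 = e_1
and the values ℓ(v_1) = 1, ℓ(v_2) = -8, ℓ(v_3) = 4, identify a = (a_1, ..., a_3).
a = (4, -3, -4)

Write a = (a_1, ..., a_3) in the standard basis. For each basis vector v_i, ℓ(v_i) = <v_i, a> is a linear equation in the a_j's. Collect the n equations into a matrix system V a = ℓ, where row i of V is v_i (expressed in the standard basis). Since V is invertible (lower-triangular with 1s on the diagonal, up to permutation), solve by back-substitution:
  V =
[[1, 1, 0],
 [-1, 0, 1],
 [1, 0, 0]]
  V a = (1, -8, 4)
Solving gives a = (4, -3, -4).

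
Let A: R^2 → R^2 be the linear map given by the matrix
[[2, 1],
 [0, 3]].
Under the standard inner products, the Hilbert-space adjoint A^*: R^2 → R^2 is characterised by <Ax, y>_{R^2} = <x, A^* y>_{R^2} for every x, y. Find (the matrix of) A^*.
A^* = A^T =
[[2, 0],
 [1, 3]]

For real matrices with standard dot products, the defining identity <Ax, y> = <x, A^* y> gives (Ax)^T y = x^T (A^*) y, i.e. x^T A^T y = x^T (A^*) y. Since this holds for all x, y, we must have A^* = A^T. Therefore
A^* =
[[2, 0],
 [1, 3]].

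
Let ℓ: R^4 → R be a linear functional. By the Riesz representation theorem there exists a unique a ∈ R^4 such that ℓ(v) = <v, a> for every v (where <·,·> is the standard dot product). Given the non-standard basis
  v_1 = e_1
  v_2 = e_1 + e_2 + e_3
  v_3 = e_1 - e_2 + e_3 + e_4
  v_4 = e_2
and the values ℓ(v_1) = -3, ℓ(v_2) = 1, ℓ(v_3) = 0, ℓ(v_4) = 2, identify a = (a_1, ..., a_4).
a = (-3, 2, 2, 3)

Write a = (a_1, ..., a_4) in the standard basis. For each basis vector v_i, ℓ(v_i) = <v_i, a> is a linear equation in the a_j's. Collect the n equations into a matrix system V a = ℓ, where row i of V is v_i (expressed in the standard basis). Since V is invertible (lower-triangular with 1s on the diagonal, up to permutation), solve by back-substitution:
  V =
[[1, 0, 0, 0],
 [1, 1, 1, 0],
 [1, -1, 1, 1],
 [0, 1, 0, 0]]
  V a = (-3, 1, 0, 2)
Solving gives a = (-3, 2, 2, 3).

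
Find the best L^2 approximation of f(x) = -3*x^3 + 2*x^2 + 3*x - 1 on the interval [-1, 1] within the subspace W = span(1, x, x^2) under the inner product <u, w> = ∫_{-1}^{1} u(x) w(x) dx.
g(x) = 2*x^2 + 6*x/5 - 1

The best approximation g ∈ W is the orthogonal projection of f onto W. Writing g = a_0 + a_1 x + a_2 x^2, the coefficients solve the normal equations G · a = b where
  G_{ij} = <φ_i, φ_j> and b_i = <f, φ_i>, with φ_0 = 1, φ_1 = x, φ_2 = x^2.
G =
  [2, 0, 2/3]
  [0, 2/3, 0]
  [2/3, 0, 2/5],
b = (-2/3, 4/5, 2/15).
Solving gives a_0 = -1, a_1 = 6/5, a_2 = 2, so
  g(x) = 2*x^2 + 6*x/5 - 1.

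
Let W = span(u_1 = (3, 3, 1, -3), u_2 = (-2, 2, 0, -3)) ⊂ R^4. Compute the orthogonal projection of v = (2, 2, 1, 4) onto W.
proj_W(v) = (213/79, -63/79, 25/79, 132/79)

Set up U = [u_1 | ... | u_2] ∈ R^(4×2). The projector onto W = col(U) is P = U (U^T U)^(-1) U^T.
Compute U^T U =
  [28, 9]
  [9, 17],
and U^T v = (1, -12).
Solve U^T U · c = U^T v for the coefficients: c = (25/79, -69/79). The projection is proj_W(v) = U c.
Check: (v - proj_W(v)) · u_1 = 0  (should be 0).
Check: (v - proj_W(v)) · u_2 = 0  (should be 0).
Result: proj_W(v) = (213/79, -63/79, 25/79, 132/79).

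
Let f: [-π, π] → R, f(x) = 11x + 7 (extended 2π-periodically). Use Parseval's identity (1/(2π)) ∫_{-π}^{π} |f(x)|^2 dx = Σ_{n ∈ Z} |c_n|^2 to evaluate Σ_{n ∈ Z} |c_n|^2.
Σ |c_n|^2 = 121π^2/3 + 49

Expand and integrate term by term over [-π, π]:
  ∫ (11x)^2 dx = 121·(2π^3/3); ∫ 2·11·(7)·x dx = 0 (odd integrand); ∫ 7^2 dx = 49·2π.
So (1/(2π)) ∫_{-π}^{π} (11x + 7)^2 dx = 121π^2/3 + 49 = 121π^2/3 + 49.
Parseval ⇒ Σ |c_n|^2 = 121π^2/3 + 49.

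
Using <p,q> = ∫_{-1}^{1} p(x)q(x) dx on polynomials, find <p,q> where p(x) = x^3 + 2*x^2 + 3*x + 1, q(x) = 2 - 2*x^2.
<p,q> = 56/15

Expand the product: p(x)·q(x) = -2*x^5 - 4*x^4 - 4*x^3 + 2*x^2 + 6*x + 2.
∫_{-1}^{1} of each monomial x^k gives [2/(k+1) if k even, 0 if k odd]. Integrating term-by-term (or equivalently evaluating the antiderivative F(x) = -x^6/3 - 4*x^5/5 - x^4 + 2*x^3/3 + 3*x^2 + 2*x at the endpoints):
  F(1) − F(−1) = 53/15 − (-1/5) = 56/15.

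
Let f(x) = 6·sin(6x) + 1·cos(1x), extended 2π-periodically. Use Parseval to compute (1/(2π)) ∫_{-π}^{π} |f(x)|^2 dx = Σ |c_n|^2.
Σ |c_n|^2 = 37/2

Expand |f|^2 and use orthogonality of {sin(nx), cos(mx)} on [-π, π]:
  ∫_{-π}^{π} sin(nx)^2 dx = π, ∫ cos(mx)^2 dx = π, and cross terms integrate to 0.
So ∫_{-π}^{π} f(x)^2 dx = 6^2 · π + 1^2 · π = (36 + 1)π.
Divide by 2π: (36 + 1)/2 = 37/2.
By Parseval, this equals Σ |c_n|^2.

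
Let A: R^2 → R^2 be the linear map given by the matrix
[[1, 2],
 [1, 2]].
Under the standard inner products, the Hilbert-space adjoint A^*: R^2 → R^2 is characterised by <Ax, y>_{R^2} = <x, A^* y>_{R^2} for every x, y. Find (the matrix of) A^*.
A^* = A^T =
[[1, 1],
 [2, 2]]

For real matrices with standard dot products, the defining identity <Ax, y> = <x, A^* y> gives (Ax)^T y = x^T (A^*) y, i.e. x^T A^T y = x^T (A^*) y. Since this holds for all x, y, we must have A^* = A^T. Therefore
A^* =
[[1, 1],
 [2, 2]].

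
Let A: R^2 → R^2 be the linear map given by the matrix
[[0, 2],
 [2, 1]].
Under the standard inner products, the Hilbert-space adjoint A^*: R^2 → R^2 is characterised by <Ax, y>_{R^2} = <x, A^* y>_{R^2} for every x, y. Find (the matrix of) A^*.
A^* = A^T =
[[0, 2],
 [2, 1]]

For real matrices with standard dot products, the defining identity <Ax, y> = <x, A^* y> gives (Ax)^T y = x^T (A^*) y, i.e. x^T A^T y = x^T (A^*) y. Since this holds for all x, y, we must have A^* = A^T. Therefore
A^* =
[[0, 2],
 [2, 1]].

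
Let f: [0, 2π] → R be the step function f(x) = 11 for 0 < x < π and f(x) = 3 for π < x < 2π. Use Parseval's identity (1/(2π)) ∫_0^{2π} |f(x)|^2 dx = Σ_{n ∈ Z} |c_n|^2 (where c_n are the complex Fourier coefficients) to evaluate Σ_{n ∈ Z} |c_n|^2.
Σ |c_n|^2 = 65

Parseval equates the L^2 energy of f (normalised by 1/(2π)) with the ℓ^2 sum of its Fourier coefficients: (1/(2π)) ∫_0^{2π} |f|^2 = Σ |c_n|^2.
Compute the left side: (1/(2π)) [∫_0^π 11^2 dx + ∫_π^{2π} 3^2 dx] = (1/(2π)) · (121π + 9π) = (121 + 9)/2 = 65.
So Σ_{n ∈ Z} |c_n|^2 = 65.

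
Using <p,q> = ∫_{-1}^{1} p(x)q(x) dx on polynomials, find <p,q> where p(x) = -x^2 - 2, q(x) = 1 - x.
<p,q> = -14/3

Expand the product: p(x)·q(x) = x^3 - x^2 + 2*x - 2.
∫_{-1}^{1} of each monomial x^k gives [2/(k+1) if k even, 0 if k odd]. Integrating term-by-term (or equivalently evaluating the antiderivative F(x) = x^4/4 - x^3/3 + x^2 - 2*x at the endpoints):
  F(1) − F(−1) = -13/12 − (43/12) = -14/3.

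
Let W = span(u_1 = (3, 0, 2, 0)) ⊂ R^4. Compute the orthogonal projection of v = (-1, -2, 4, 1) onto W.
proj_W(v) = (15/13, 0, 10/13, 0)

Set up U = [u_1 | ... | u_1] ∈ R^(4×1). The projector onto W = col(U) is P = U (U^T U)^(-1) U^T.
Compute U^T U =
  [13],
and U^T v = (5).
Solve U^T U · c = U^T v for the coefficients: c = (5/13). The projection is proj_W(v) = U c.
Check: (v - proj_W(v)) · u_1 = 0  (should be 0).
Result: proj_W(v) = (15/13, 0, 10/13, 0).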